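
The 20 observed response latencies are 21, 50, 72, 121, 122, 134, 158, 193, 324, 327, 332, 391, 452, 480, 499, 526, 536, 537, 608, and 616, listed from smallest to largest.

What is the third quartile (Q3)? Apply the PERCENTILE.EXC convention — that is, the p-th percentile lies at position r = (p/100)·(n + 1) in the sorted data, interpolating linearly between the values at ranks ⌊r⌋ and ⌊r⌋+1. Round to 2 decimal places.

519.25

n = 20.
r = (75/100)·(20 + 1) = 15.75.
Rank 15 is 499 and rank 16 is 526.
Interpolate: 499 + 0.75·(526 − 499) = 499 + 0.75·27 = 519.25.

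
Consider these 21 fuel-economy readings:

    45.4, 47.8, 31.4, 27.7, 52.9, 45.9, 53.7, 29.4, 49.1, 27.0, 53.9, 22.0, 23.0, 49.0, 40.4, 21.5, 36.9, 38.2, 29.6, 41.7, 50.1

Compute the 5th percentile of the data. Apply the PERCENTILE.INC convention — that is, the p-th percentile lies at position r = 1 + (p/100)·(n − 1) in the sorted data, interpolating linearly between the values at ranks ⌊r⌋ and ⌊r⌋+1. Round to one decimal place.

Sorted: 21.5, 22.0, 23.0, 27.0, 27.7, 29.4, 29.6, 31.4, 36.9, 38.2, 40.4, 41.7, 45.4, 45.9, 47.8, 49.0, 49.1, 50.1, 52.9, 53.7, 53.9.
n = 21.
r = 1 + (5/100)·(21 − 1) = 1 + 1 = 2.
r is an integer, so P5 is the value at rank 2: 22.0.

22.0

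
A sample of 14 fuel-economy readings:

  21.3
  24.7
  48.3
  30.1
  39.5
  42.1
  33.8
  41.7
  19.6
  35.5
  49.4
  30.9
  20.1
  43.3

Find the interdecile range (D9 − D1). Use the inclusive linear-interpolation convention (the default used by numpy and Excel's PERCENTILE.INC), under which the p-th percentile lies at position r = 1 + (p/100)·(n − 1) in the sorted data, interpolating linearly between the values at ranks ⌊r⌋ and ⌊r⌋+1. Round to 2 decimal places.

Sorted: 19.6, 20.1, 21.3, 24.7, 30.1, 30.9, 33.8, 35.5, 39.5, 41.7, 42.1, 43.3, 48.3, 49.4.
n = 14.
P10: r = 2.3; ranks 2–3 are 20.1, 21.3; interpolating gives 20.46.
P90: r = 12.7; ranks 12–13 are 43.3, 48.3; interpolating gives 46.8.
Difference: 46.8 − 20.46 = 26.34.

26.34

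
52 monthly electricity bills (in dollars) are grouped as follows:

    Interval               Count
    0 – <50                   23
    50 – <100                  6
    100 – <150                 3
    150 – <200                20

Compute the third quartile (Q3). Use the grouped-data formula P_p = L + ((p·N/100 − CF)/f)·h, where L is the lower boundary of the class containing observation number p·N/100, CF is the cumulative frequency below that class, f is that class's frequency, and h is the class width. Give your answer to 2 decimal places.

167.50

N = 52; target position k = 75/100 · 52 = 39.
Cumulative frequencies: 23, 29, 32, 52.
Observation 39 falls in the class 150 – <200.
L = 150, CF = 32, f = 20, h = 50.
P75 = 150 + ((39 − 32)/20)·50 = 150 + 17.5 = 167.5.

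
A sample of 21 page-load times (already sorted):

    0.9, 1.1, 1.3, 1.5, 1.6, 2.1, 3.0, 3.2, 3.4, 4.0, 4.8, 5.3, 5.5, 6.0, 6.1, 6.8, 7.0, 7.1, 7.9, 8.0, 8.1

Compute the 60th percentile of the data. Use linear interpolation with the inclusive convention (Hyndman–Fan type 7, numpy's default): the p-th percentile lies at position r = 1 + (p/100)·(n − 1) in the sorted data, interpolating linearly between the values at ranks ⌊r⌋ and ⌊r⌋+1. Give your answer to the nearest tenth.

n = 21.
r = 1 + (60/100)·(21 − 1) = 1 + 12 = 13.
r is an integer, so P60 is the value at rank 13: 5.5.

5.5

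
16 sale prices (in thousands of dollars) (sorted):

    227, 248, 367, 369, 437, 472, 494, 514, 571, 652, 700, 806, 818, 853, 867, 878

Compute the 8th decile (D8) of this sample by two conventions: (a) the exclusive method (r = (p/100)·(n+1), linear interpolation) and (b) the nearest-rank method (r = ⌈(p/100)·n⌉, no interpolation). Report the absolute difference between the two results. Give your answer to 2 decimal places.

21.00

n = 16.
(a) r = 13.6; between ranks 13 (818) and 14 (853): 839.
(b) the nearest-rank method: rank 13 → 818.
|839 − 818| = 21.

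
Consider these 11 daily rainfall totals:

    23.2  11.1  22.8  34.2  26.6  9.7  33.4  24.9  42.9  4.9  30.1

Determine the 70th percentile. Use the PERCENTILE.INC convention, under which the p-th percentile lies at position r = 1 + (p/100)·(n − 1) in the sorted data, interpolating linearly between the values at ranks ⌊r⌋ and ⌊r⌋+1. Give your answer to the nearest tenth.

Sorted: 4.9, 9.7, 11.1, 22.8, 23.2, 24.9, 26.6, 30.1, 33.4, 34.2, 42.9.
n = 11.
r = 1 + (70/100)·(11 − 1) = 1 + 7 = 8.
r is an integer, so P70 is the value at rank 8: 30.1.

30.1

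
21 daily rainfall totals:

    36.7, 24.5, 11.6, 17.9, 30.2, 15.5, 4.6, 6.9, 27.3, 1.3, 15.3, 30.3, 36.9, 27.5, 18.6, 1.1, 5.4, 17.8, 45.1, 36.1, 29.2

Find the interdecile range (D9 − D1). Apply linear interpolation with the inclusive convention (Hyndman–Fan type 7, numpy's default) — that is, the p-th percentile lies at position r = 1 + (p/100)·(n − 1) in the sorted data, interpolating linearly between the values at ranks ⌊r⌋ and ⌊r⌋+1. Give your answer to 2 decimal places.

32.10

Sorted: 1.1, 1.3, 4.6, 5.4, 6.9, 11.6, 15.3, 15.5, 17.8, 17.9, 18.6, 24.5, 27.3, 27.5, 29.2, 30.2, 30.3, 36.1, 36.7, 36.9, 45.1.
n = 21.
P10: r = 3 (integer) → 4.6.
P90: r = 19 (integer) → 36.7.
Difference: 36.7 − 4.6 = 32.1.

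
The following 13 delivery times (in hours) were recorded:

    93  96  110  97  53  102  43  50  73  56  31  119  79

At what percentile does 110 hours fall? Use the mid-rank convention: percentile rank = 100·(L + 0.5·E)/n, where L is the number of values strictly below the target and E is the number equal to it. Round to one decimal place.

Sorted: 31, 43, 50, 53, 56, 73, 79, 93, 96, 97, 102, 110, 119.
Count below 110: L = 11; count equal: E = 1; n = 13.
Percentile rank = 100·(11 + 0.5·1)/13 = 100·11.5/13 = 88.46.

88.5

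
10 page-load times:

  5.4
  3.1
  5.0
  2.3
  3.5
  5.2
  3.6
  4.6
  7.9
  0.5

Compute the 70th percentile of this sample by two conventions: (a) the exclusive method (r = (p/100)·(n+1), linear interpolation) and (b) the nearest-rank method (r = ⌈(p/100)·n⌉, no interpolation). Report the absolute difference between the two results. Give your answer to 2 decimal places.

Sorted: 0.5, 2.3, 3.1, 3.5, 3.6, 4.6, 5.0, 5.2, 5.4, 7.9.
n = 10.
(a) r = 7.7; between ranks 7 (5.0) and 8 (5.2): 5.14.
(b) the nearest-rank method: rank 7 → 5.
|5.14 − 5| = 0.14.

0.14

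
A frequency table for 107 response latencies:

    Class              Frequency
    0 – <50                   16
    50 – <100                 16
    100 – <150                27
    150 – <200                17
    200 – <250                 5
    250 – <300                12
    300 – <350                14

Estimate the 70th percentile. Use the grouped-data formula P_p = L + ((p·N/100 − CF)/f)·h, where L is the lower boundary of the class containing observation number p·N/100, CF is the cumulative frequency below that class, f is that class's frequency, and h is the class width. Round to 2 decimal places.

N = 107; target position k = 70/100 · 107 = 74.9.
Cumulative frequencies: 16, 32, 59, 76, 81, 93, 107.
Observation 74.9 falls in the class 150 – <200.
L = 150, CF = 59, f = 17, h = 50.
P70 = 150 + ((74.9 − 59)/17)·50 = 150 + 46.7647 = 196.765.

196.76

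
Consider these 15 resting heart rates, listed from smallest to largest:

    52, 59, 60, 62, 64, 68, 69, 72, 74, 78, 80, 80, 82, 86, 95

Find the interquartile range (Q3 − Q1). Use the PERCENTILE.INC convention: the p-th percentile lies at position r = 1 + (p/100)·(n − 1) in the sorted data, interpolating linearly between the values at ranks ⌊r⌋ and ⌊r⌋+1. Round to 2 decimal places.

n = 15.
P25: r = 4.5; ranks 4–5 are 62, 64; interpolating gives 63.
P75: r = 11.5; ranks 11–12 are 80, 80; interpolating gives 80.
Difference: 80 − 63 = 17.

17.00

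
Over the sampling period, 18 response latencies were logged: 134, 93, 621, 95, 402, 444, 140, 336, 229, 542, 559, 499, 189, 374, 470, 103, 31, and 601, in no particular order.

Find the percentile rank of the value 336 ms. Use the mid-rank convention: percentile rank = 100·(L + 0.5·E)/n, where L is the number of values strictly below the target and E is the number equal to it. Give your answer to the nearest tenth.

Sorted: 31, 93, 95, 103, 134, 140, 189, 229, 336, 374, 402, 444, 470, 499, 542, 559, 601, 621.
Count below 336: L = 8; count equal: E = 1; n = 18.
Percentile rank = 100·(8 + 0.5·1)/18 = 100·8.5/18 = 47.22.

47.2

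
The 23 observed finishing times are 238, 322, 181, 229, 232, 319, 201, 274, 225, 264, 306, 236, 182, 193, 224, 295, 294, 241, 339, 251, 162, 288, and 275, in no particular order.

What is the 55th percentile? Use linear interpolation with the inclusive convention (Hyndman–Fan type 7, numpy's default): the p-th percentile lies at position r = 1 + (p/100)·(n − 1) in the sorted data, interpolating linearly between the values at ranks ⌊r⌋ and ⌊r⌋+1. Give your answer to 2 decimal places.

252.30

Sorted: 162, 181, 182, 193, 201, 224, 225, 229, 232, 236, 238, 241, 251, 264, 274, 275, 288, 294, 295, 306, 319, 322, 339.
n = 23.
r = 1 + (55/100)·(23 − 1) = 1 + 12.1 = 13.1.
Rank 13 is 251 and rank 14 is 264.
Interpolate: 251 + 0.1·(264 − 251) = 251 + 0.1·13 = 252.3.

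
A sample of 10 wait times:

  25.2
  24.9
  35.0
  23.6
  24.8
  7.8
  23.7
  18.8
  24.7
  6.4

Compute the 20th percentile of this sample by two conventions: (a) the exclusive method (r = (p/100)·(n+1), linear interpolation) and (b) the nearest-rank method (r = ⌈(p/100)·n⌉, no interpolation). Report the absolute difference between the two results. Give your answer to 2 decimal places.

2.20

Sorted: 6.4, 7.8, 18.8, 23.6, 23.7, 24.7, 24.8, 24.9, 25.2, 35.0.
n = 10.
(a) r = 2.2; between ranks 2 (7.8) and 3 (18.8): 10.
(b) the nearest-rank method: rank 2 → 7.8.
|10 − 7.8| = 2.2.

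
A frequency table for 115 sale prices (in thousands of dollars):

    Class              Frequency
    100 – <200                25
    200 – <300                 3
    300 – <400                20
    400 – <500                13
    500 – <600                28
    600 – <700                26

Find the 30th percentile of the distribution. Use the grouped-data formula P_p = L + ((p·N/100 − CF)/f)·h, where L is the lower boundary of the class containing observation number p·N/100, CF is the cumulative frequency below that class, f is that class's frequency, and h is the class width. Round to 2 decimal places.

332.50

N = 115; target position k = 30/100 · 115 = 34.5.
Cumulative frequencies: 25, 28, 48, 61, 89, 115.
Observation 34.5 falls in the class 300 – <400.
L = 300, CF = 28, f = 20, h = 100.
P30 = 300 + ((34.5 − 28)/20)·100 = 300 + 32.5 = 332.5.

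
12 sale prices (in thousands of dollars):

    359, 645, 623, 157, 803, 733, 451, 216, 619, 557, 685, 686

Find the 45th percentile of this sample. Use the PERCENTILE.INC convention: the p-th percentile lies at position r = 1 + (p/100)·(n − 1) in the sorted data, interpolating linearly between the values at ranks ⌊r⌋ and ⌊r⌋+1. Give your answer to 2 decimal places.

615.90

Sorted: 157, 216, 359, 451, 557, 619, 623, 645, 685, 686, 733, 803.
n = 12.
r = 1 + (45/100)·(12 − 1) = 1 + 4.95 = 5.95.
Rank 5 is 557 and rank 6 is 619.
Interpolate: 557 + 0.95·(619 − 557) = 557 + 0.95·62 = 615.9.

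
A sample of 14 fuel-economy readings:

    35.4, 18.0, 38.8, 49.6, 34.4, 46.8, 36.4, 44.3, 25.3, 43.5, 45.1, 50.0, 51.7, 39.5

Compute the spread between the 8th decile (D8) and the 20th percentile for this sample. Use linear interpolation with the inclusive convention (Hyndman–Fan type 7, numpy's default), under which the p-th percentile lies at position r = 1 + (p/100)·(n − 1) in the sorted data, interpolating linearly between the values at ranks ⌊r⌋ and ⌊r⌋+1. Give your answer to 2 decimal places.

Sorted: 18.0, 25.3, 34.4, 35.4, 36.4, 38.8, 39.5, 43.5, 44.3, 45.1, 46.8, 49.6, 50.0, 51.7.
n = 14.
P20: r = 3.6; ranks 3–4 are 34.4, 35.4; interpolating gives 35.
P80: r = 11.4; ranks 11–12 are 46.8, 49.6; interpolating gives 47.92.
Difference: 47.92 − 35 = 12.92.

12.92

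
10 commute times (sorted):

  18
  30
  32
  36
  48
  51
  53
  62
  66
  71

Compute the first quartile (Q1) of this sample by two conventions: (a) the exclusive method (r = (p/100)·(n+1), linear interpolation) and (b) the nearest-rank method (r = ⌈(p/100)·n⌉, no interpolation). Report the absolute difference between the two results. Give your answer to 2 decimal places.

n = 10.
(a) r = 2.75; between ranks 2 (30) and 3 (32): 31.5.
(b) the nearest-rank method: rank 3 → 32.
|31.5 − 32| = 0.5.

0.50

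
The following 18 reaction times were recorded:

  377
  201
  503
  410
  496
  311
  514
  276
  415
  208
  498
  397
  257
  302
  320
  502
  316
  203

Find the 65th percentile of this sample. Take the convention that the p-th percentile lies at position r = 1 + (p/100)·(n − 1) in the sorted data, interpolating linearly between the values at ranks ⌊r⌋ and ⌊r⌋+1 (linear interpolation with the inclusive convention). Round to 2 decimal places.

Sorted: 201, 203, 208, 257, 276, 302, 311, 316, 320, 377, 397, 410, 415, 496, 498, 502, 503, 514.
n = 18.
r = 1 + (65/100)·(18 − 1) = 1 + 11.05 = 12.05.
Rank 12 is 410 and rank 13 is 415.
Interpolate: 410 + 0.05·(415 − 410) = 410 + 0.05·5 = 410.25.

410.25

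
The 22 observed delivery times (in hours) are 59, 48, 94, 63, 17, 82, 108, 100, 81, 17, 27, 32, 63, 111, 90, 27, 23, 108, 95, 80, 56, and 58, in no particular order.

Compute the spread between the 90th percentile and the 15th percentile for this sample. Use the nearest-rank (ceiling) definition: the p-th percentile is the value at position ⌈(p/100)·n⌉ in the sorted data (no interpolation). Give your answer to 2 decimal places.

Sorted: 17, 17, 23, 27, 27, 32, 48, 56, 58, 59, 63, 63, 80, 81, 82, 90, 94, 95, 100, 108, 108, 111.
n = 22.
P15: rank ⌈15/100·22⌉ = 4 → 27.
P90: rank ⌈90/100·22⌉ = 20 → 108.
Difference: 108 − 27 = 81.

81.00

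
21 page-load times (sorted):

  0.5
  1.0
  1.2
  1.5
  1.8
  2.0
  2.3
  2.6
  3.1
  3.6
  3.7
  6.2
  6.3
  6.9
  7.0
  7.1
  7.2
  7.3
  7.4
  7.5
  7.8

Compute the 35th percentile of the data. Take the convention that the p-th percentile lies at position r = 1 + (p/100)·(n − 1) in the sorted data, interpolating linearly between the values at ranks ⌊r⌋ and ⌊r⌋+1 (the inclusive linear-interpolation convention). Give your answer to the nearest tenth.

n = 21.
r = 1 + (35/100)·(21 − 1) = 1 + 7 = 8.
r is an integer, so P35 is the value at rank 8: 2.6.

2.6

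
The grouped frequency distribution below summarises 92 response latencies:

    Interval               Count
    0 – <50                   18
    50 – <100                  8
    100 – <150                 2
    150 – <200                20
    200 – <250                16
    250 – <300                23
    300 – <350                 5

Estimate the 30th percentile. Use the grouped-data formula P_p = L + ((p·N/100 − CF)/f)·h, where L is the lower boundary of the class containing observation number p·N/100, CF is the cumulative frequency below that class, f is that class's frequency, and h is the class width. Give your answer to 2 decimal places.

140.00

N = 92; target position k = 30/100 · 92 = 27.6.
Cumulative frequencies: 18, 26, 28, 48, 64, 87, 92.
Observation 27.6 falls in the class 100 – <150.
L = 100, CF = 26, f = 2, h = 50.
P30 = 100 + ((27.6 − 26)/2)·50 = 100 + 40 = 140.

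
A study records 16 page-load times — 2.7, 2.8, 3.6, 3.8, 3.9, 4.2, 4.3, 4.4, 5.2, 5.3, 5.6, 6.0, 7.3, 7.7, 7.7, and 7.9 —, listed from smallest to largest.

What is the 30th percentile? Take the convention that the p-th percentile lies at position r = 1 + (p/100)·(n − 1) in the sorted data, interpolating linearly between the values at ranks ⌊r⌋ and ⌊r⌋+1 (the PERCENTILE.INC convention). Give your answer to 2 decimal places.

4.05

n = 16.
r = 1 + (30/100)·(16 − 1) = 1 + 4.5 = 5.5.
Rank 5 is 3.9 and rank 6 is 4.2.
Interpolate: 3.9 + 0.5·(4.2 − 3.9) = 3.9 + 0.5·0.3 = 4.05.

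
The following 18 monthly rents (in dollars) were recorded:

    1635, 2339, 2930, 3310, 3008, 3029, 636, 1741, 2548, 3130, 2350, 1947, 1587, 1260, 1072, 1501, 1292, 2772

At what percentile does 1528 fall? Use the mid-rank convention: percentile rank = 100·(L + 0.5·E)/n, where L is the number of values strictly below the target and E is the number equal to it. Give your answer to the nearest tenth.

27.8

Sorted: 636, 1072, 1260, 1292, 1501, 1587, 1635, 1741, 1947, 2339, 2350, 2548, 2772, 2930, 3008, 3029, 3130, 3310.
Count below 1528: L = 5; count equal: E = 0; n = 18.
Percentile rank = 100·(5 + 0.5·0)/18 = 100·5/18 = 27.78.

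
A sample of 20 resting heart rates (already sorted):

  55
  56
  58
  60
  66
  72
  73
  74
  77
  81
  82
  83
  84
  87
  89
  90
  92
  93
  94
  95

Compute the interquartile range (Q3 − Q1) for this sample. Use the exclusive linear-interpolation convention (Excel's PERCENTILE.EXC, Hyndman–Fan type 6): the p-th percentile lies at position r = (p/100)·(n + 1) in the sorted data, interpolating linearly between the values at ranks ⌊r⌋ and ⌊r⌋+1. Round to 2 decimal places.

n = 20.
P25: r = 5.25; ranks 5–6 are 66, 72; interpolating gives 67.5.
P75: r = 15.75; ranks 15–16 are 89, 90; interpolating gives 89.75.
Difference: 89.75 − 67.5 = 22.25.

22.25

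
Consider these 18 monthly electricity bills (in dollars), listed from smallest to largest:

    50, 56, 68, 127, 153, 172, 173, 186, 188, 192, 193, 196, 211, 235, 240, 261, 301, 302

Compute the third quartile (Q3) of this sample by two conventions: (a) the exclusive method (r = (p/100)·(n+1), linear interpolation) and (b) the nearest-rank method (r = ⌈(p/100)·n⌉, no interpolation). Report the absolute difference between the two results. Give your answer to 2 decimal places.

n = 18.
(a) r = 14.25; between ranks 14 (235) and 15 (240): 236.25.
(b) the nearest-rank method: rank 14 → 235.
|236.25 − 235| = 1.25.

1.25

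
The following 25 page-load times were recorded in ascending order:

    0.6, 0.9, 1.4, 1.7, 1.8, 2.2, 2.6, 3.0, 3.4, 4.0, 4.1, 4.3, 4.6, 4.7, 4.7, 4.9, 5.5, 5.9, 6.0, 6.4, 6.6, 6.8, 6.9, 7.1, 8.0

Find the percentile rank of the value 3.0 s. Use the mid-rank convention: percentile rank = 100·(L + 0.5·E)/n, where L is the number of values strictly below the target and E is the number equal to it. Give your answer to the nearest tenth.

30.0

Count below 3.0: L = 7; count equal: E = 1; n = 25.
Percentile rank = 100·(7 + 0.5·1)/25 = 100·7.5/25 = 30.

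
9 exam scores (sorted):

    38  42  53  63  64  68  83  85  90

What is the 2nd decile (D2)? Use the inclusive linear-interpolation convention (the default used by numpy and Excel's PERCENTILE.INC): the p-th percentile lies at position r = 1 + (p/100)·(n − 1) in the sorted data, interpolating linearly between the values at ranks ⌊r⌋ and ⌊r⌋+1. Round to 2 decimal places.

48.60

n = 9.
r = 1 + (20/100)·(9 − 1) = 1 + 1.6 = 2.6.
Rank 2 is 42 and rank 3 is 53.
Interpolate: 42 + 0.6·(53 − 42) = 42 + 0.6·11 = 48.6.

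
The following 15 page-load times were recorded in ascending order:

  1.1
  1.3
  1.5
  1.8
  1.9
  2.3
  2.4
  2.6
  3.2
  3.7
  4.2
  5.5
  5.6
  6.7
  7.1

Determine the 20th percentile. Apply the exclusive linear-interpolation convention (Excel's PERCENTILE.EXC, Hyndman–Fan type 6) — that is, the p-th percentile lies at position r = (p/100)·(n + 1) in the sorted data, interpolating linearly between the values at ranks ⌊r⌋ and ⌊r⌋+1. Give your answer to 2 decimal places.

n = 15.
r = (20/100)·(15 + 1) = 3.2.
Rank 3 is 1.5 and rank 4 is 1.8.
Interpolate: 1.5 + 0.2·(1.8 − 1.5) = 1.5 + 0.2·0.3 = 1.56.

1.56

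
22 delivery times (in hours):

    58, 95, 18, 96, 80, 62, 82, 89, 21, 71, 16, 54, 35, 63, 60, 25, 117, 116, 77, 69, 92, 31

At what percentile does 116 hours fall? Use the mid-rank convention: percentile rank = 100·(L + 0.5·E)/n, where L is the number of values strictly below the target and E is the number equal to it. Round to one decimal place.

93.2

Sorted: 16, 18, 21, 25, 31, 35, 54, 58, 60, 62, 63, 69, 71, 77, 80, 82, 89, 92, 95, 96, 116, 117.
Count below 116: L = 20; count equal: E = 1; n = 22.
Percentile rank = 100·(20 + 0.5·1)/22 = 100·20.5/22 = 93.18.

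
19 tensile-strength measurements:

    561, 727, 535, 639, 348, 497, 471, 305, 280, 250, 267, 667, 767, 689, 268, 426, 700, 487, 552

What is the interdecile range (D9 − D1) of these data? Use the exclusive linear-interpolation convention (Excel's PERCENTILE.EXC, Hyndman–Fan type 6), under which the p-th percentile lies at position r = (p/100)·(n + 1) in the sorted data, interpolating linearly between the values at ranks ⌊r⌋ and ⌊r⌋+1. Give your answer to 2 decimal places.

Sorted: 250, 267, 268, 280, 305, 348, 426, 471, 487, 497, 535, 552, 561, 639, 667, 689, 700, 727, 767.
n = 19.
P10: r = 2 (integer) → 267.
P90: r = 18 (integer) → 727.
Difference: 727 − 267 = 460.

460.00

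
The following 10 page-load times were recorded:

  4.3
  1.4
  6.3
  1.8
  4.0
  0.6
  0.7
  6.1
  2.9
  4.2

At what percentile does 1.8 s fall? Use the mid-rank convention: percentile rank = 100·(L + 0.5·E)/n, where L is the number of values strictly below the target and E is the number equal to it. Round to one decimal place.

35.0

Sorted: 0.6, 0.7, 1.4, 1.8, 2.9, 4.0, 4.2, 4.3, 6.1, 6.3.
Count below 1.8: L = 3; count equal: E = 1; n = 10.
Percentile rank = 100·(3 + 0.5·1)/10 = 100·3.5/10 = 35.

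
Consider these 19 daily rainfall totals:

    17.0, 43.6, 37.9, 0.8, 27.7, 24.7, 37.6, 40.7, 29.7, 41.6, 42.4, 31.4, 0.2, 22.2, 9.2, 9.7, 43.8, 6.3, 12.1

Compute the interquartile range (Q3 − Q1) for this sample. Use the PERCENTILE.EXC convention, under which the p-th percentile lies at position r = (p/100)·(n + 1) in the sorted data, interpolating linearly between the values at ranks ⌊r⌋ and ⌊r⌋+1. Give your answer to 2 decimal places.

Sorted: 0.2, 0.8, 6.3, 9.2, 9.7, 12.1, 17.0, 22.2, 24.7, 27.7, 29.7, 31.4, 37.6, 37.9, 40.7, 41.6, 42.4, 43.6, 43.8.
n = 19.
P25: r = 5 (integer) → 9.7.
P75: r = 15 (integer) → 40.7.
Difference: 40.7 − 9.7 = 31.

31.00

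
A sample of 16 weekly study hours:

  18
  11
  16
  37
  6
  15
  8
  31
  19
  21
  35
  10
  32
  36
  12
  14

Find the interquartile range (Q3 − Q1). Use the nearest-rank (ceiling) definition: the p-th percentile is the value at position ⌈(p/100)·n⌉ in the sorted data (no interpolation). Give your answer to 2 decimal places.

Sorted: 6, 8, 10, 11, 12, 14, 15, 16, 18, 19, 21, 31, 32, 35, 36, 37.
n = 16.
P25: rank ⌈25/100·16⌉ = 4 → 11.
P75: rank ⌈75/100·16⌉ = 12 → 31.
Difference: 31 − 11 = 20.

20.00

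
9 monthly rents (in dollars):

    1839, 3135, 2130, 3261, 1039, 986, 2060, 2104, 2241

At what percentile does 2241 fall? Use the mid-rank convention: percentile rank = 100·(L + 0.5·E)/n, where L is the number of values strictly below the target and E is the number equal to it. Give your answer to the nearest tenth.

Sorted: 986, 1039, 1839, 2060, 2104, 2130, 2241, 3135, 3261.
Count below 2241: L = 6; count equal: E = 1; n = 9.
Percentile rank = 100·(6 + 0.5·1)/9 = 100·6.5/9 = 72.22.

72.2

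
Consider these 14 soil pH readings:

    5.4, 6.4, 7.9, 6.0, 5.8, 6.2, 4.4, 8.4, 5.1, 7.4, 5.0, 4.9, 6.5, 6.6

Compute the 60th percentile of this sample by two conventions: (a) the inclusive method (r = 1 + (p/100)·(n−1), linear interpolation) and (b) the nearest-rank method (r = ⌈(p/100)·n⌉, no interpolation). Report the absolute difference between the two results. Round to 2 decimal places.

0.04

Sorted: 4.4, 4.9, 5.0, 5.1, 5.4, 5.8, 6.0, 6.2, 6.4, 6.5, 6.6, 7.4, 7.9, 8.4.
n = 14.
(a) r = 8.8; between ranks 8 (6.2) and 9 (6.4): 6.36.
(b) the nearest-rank method: rank 9 → 6.4.
|6.36 − 6.4| = 0.04.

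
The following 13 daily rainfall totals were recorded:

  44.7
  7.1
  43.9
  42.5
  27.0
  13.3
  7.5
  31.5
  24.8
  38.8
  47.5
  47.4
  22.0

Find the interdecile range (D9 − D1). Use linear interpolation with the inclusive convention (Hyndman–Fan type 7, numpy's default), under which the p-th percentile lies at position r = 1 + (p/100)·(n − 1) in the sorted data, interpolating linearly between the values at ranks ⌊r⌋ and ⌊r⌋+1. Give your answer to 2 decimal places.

Sorted: 7.1, 7.5, 13.3, 22.0, 24.8, 27.0, 31.5, 38.8, 42.5, 43.9, 44.7, 47.4, 47.5.
n = 13.
P10: r = 2.2; ranks 2–3 are 7.5, 13.3; interpolating gives 8.66.
P90: r = 11.8; ranks 11–12 are 44.7, 47.4; interpolating gives 46.86.
Difference: 46.86 − 8.66 = 38.2.

38.20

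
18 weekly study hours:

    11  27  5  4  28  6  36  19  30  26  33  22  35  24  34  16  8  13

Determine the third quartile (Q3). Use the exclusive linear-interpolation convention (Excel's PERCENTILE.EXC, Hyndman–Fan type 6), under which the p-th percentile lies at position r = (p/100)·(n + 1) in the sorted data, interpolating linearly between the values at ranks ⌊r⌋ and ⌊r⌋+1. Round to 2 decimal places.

30.75

Sorted: 4, 5, 6, 8, 11, 13, 16, 19, 22, 24, 26, 27, 28, 30, 33, 34, 35, 36.
n = 18.
r = (75/100)·(18 + 1) = 14.25.
Rank 14 is 30 and rank 15 is 33.
Interpolate: 30 + 0.25·(33 − 30) = 30 + 0.25·3 = 30.75.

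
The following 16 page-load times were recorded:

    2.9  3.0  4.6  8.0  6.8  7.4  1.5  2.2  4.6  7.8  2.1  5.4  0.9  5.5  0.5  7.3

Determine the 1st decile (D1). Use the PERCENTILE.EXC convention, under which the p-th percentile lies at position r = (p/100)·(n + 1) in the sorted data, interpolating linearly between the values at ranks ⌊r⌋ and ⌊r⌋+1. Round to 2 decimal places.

0.78

Sorted: 0.5, 0.9, 1.5, 2.1, 2.2, 2.9, 3.0, 4.6, 4.6, 5.4, 5.5, 6.8, 7.3, 7.4, 7.8, 8.0.
n = 16.
r = (10/100)·(16 + 1) = 1.7.
Rank 1 is 0.5 and rank 2 is 0.9.
Interpolate: 0.5 + 0.7·(0.9 − 0.5) = 0.5 + 0.7·0.4 = 0.78.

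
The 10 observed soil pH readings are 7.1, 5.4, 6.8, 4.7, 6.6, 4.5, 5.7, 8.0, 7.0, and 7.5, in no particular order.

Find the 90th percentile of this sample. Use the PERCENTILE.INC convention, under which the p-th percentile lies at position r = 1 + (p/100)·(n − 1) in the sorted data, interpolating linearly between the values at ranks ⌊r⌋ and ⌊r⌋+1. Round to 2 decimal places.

7.55

Sorted: 4.5, 4.7, 5.4, 5.7, 6.6, 6.8, 7.0, 7.1, 7.5, 8.0.
n = 10.
r = 1 + (90/100)·(10 − 1) = 1 + 8.1 = 9.1.
Rank 9 is 7.5 and rank 10 is 8.0.
Interpolate: 7.5 + 0.1·(8.0 − 7.5) = 7.5 + 0.1·0.5 = 7.55.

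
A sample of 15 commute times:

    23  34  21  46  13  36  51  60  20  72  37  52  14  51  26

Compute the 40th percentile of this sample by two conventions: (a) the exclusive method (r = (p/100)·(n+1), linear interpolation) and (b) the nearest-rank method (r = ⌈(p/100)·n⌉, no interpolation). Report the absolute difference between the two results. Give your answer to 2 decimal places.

3.20

Sorted: 13, 14, 20, 21, 23, 26, 34, 36, 37, 46, 51, 51, 52, 60, 72.
n = 15.
(a) r = 6.4; between ranks 6 (26) and 7 (34): 29.2.
(b) the nearest-rank method: rank 6 → 26.
|29.2 − 26| = 3.2.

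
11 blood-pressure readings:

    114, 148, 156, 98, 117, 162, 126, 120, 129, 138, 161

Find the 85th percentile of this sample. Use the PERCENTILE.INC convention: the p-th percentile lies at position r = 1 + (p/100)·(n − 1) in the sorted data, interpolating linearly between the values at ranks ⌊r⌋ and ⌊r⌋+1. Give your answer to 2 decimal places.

Sorted: 98, 114, 117, 120, 126, 129, 138, 148, 156, 161, 162.
n = 11.
r = 1 + (85/100)·(11 − 1) = 1 + 8.5 = 9.5.
Rank 9 is 156 and rank 10 is 161.
Interpolate: 156 + 0.5·(161 − 156) = 156 + 0.5·5 = 158.5.

158.50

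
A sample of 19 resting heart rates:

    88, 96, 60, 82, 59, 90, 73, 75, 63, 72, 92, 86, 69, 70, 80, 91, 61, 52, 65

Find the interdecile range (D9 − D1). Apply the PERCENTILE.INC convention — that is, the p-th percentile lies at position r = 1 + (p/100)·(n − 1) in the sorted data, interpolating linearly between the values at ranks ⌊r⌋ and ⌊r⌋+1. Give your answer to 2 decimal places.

31.40

Sorted: 52, 59, 60, 61, 63, 65, 69, 70, 72, 73, 75, 80, 82, 86, 88, 90, 91, 92, 96.
n = 19.
P10: r = 2.8; ranks 2–3 are 59, 60; interpolating gives 59.8.
P90: r = 17.2; ranks 17–18 are 91, 92; interpolating gives 91.2.
Difference: 91.2 − 59.8 = 31.4.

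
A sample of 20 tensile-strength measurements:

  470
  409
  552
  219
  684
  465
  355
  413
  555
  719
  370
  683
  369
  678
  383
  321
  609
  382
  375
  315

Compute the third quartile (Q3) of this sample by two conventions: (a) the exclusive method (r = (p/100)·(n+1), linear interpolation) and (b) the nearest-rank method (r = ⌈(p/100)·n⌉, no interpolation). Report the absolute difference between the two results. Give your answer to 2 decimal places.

40.50

Sorted: 219, 315, 321, 355, 369, 370, 375, 382, 383, 409, 413, 465, 470, 552, 555, 609, 678, 683, 684, 719.
n = 20.
(a) r = 15.75; between ranks 15 (555) and 16 (609): 595.5.
(b) the nearest-rank method: rank 15 → 555.
|595.5 − 555| = 40.5.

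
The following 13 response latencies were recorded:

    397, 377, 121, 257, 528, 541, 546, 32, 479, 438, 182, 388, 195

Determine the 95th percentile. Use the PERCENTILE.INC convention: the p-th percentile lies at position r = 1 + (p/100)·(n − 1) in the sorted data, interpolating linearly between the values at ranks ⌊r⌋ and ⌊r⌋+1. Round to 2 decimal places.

Sorted: 32, 121, 182, 195, 257, 377, 388, 397, 438, 479, 528, 541, 546.
n = 13.
r = 1 + (95/100)·(13 − 1) = 1 + 11.4 = 12.4.
Rank 12 is 541 and rank 13 is 546.
Interpolate: 541 + 0.4·(546 − 541) = 541 + 0.4·5 = 543.

543.00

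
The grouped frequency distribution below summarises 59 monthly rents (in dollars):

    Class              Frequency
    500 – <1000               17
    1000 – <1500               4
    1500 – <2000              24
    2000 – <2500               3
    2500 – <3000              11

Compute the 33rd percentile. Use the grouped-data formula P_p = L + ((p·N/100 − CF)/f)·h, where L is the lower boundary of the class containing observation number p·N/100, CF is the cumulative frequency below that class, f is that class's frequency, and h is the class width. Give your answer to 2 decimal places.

N = 59; target position k = 33/100 · 59 = 19.47.
Cumulative frequencies: 17, 21, 45, 48, 59.
Observation 19.47 falls in the class 1000 – <1500.
L = 1000, CF = 17, f = 4, h = 500.
P33 = 1000 + ((19.47 − 17)/4)·500 = 1000 + 308.75 = 1308.75.

1308.75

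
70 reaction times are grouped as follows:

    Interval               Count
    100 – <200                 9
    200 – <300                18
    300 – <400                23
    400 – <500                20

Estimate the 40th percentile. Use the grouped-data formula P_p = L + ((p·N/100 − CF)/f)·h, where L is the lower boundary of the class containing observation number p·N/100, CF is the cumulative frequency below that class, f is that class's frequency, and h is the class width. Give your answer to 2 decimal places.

N = 70; target position k = 40/100 · 70 = 28.
Cumulative frequencies: 9, 27, 50, 70.
Observation 28 falls in the class 300 – <400.
L = 300, CF = 27, f = 23, h = 100.
P40 = 300 + ((28 − 27)/23)·100 = 300 + 4.34783 = 304.348.

304.35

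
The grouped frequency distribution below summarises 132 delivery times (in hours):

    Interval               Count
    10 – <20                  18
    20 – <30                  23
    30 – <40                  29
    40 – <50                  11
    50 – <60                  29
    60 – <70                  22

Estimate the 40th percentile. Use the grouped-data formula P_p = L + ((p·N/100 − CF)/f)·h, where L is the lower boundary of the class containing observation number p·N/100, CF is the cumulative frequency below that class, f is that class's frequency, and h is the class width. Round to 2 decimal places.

N = 132; target position k = 40/100 · 132 = 52.8.
Cumulative frequencies: 18, 41, 70, 81, 110, 132.
Observation 52.8 falls in the class 30 – <40.
L = 30, CF = 41, f = 29, h = 10.
P40 = 30 + ((52.8 − 41)/29)·10 = 30 + 4.06897 = 34.069.

34.07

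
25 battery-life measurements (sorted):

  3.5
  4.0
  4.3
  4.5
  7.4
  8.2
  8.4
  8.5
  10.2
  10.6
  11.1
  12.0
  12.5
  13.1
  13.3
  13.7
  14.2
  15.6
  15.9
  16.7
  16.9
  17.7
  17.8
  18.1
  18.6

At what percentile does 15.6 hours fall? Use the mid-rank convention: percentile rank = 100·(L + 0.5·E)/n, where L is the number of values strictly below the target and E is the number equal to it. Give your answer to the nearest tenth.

70.0

Count below 15.6: L = 17; count equal: E = 1; n = 25.
Percentile rank = 100·(17 + 0.5·1)/25 = 100·17.5/25 = 70.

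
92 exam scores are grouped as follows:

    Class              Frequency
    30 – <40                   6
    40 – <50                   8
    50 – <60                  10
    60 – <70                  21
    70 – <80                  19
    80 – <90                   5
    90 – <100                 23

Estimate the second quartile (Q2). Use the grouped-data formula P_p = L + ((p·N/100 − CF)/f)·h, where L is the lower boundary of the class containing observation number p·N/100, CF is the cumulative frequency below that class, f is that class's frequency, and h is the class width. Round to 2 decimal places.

N = 92; target position k = 50/100 · 92 = 46.
Cumulative frequencies: 6, 14, 24, 45, 64, 69, 92.
Observation 46 falls in the class 70 – <80.
L = 70, CF = 45, f = 19, h = 10.
P50 = 70 + ((46 − 45)/19)·10 = 70 + 0.526316 = 70.5263.

70.53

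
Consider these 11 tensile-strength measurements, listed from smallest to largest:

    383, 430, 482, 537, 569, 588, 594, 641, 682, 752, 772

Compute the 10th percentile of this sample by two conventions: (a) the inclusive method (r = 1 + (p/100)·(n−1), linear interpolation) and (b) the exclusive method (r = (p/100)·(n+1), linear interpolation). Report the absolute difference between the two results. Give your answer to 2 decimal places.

37.60

n = 11.
(a) r = 2 → value at rank 2 = 430.
(b) r = 1.2; between ranks 1 (383) and 2 (430): 392.4.
|430 − 392.4| = 37.6.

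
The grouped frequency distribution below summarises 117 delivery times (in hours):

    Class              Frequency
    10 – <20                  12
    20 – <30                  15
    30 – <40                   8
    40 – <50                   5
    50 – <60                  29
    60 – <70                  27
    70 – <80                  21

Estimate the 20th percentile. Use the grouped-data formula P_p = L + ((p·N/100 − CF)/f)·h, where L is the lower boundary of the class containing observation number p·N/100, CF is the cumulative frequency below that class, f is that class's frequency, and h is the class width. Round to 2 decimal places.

N = 117; target position k = 20/100 · 117 = 23.4.
Cumulative frequencies: 12, 27, 35, 40, 69, 96, 117.
Observation 23.4 falls in the class 20 – <30.
L = 20, CF = 12, f = 15, h = 10.
P20 = 20 + ((23.4 − 12)/15)·10 = 20 + 7.6 = 27.6.

27.60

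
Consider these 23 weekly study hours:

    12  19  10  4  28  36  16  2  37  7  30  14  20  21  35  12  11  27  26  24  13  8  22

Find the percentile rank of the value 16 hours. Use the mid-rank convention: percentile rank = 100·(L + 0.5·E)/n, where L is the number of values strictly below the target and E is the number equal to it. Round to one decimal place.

Sorted: 2, 4, 7, 8, 10, 11, 12, 12, 13, 14, 16, 19, 20, 21, 22, 24, 26, 27, 28, 30, 35, 36, 37.
Count below 16: L = 10; count equal: E = 1; n = 23.
Percentile rank = 100·(10 + 0.5·1)/23 = 100·10.5/23 = 45.65.

45.7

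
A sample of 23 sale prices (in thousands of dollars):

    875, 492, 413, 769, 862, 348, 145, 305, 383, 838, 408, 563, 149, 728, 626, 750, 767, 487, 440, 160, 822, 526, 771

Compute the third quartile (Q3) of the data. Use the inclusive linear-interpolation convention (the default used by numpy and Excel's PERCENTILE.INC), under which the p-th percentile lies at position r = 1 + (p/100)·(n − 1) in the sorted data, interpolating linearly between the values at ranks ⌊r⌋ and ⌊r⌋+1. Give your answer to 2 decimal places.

768.00

Sorted: 145, 149, 160, 305, 348, 383, 408, 413, 440, 487, 492, 526, 563, 626, 728, 750, 767, 769, 771, 822, 838, 862, 875.
n = 23.
r = 1 + (75/100)·(23 − 1) = 1 + 16.5 = 17.5.
Rank 17 is 767 and rank 18 is 769.
Interpolate: 767 + 0.5·(769 − 767) = 767 + 0.5·2 = 768.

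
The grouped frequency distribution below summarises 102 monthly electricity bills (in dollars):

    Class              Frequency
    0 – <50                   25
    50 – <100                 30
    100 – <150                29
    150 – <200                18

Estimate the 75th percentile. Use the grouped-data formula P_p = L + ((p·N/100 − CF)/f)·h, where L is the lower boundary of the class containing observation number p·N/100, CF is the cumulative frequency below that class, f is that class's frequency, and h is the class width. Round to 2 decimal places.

N = 102; target position k = 75/100 · 102 = 76.5.
Cumulative frequencies: 25, 55, 84, 102.
Observation 76.5 falls in the class 100 – <150.
L = 100, CF = 55, f = 29, h = 50.
P75 = 100 + ((76.5 − 55)/29)·50 = 100 + 37.069 = 137.069.

137.07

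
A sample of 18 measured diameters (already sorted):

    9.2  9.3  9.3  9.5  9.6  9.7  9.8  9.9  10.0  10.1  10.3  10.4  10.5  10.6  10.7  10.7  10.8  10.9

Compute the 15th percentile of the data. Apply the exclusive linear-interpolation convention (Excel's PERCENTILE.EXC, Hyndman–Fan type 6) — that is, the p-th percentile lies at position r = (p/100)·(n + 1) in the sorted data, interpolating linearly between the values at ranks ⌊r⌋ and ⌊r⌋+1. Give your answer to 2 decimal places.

9.30

n = 18.
r = (15/100)·(18 + 1) = 2.85.
Rank 2 is 9.3 and rank 3 is 9.3.
Interpolate: 9.3 + 0.85·(9.3 − 9.3) = 9.3 + 0.85·0 = 9.3.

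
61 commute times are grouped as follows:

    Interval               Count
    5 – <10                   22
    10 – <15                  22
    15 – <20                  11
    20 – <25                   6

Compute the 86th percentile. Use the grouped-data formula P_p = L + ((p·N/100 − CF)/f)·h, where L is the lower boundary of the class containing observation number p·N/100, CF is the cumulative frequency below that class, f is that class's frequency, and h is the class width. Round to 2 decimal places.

18.85

N = 61; target position k = 86/100 · 61 = 52.46.
Cumulative frequencies: 22, 44, 55, 61.
Observation 52.46 falls in the class 15 – <20.
L = 15, CF = 44, f = 11, h = 5.
P86 = 15 + ((52.46 − 44)/11)·5 = 15 + 3.84545 = 18.8455.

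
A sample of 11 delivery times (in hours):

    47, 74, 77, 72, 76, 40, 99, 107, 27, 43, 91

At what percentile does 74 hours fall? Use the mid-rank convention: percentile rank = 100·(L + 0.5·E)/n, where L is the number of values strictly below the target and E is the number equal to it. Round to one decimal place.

50.0

Sorted: 27, 40, 43, 47, 72, 74, 76, 77, 91, 99, 107.
Count below 74: L = 5; count equal: E = 1; n = 11.
Percentile rank = 100·(5 + 0.5·1)/11 = 100·5.5/11 = 50.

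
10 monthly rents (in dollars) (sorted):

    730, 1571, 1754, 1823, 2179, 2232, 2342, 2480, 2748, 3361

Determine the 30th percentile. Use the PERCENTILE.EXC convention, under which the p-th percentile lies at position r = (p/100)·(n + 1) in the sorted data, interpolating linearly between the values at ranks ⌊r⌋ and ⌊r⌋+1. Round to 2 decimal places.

1774.70

n = 10.
r = (30/100)·(10 + 1) = 3.3.
Rank 3 is 1754 and rank 4 is 1823.
Interpolate: 1754 + 0.3·(1823 − 1754) = 1754 + 0.3·69 = 1774.7.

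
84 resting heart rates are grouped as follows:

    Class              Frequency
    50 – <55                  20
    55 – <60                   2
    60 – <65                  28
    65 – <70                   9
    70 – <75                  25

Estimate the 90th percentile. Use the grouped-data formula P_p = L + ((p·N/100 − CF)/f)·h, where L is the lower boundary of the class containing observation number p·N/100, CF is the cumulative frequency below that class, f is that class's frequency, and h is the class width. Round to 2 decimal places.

N = 84; target position k = 90/100 · 84 = 75.6.
Cumulative frequencies: 20, 22, 50, 59, 84.
Observation 75.6 falls in the class 70 – <75.
L = 70, CF = 59, f = 25, h = 5.
P90 = 70 + ((75.6 − 59)/25)·5 = 70 + 3.32 = 73.32.

73.32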